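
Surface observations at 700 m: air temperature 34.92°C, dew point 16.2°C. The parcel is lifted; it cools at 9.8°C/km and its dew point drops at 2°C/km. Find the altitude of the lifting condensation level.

3100 m

T and T_d converge at 9.8 − 2 = 7.8°C per km
Height above start = (34.92 − 16.2) / 7.8 = 2.4 km
LCL altitude = 700 m + 2400 m = 3100 m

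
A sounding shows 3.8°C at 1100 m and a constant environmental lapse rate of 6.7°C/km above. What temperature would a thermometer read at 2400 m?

From 1100 m to 2400 m (environmental): cools by 6.7 × 1.3 = 8.71°C, giving -4.91°C.

-4.91°C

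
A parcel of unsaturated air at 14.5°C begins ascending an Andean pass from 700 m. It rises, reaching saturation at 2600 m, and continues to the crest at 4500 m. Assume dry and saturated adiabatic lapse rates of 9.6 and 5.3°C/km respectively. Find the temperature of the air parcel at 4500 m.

From 700 m to 2600 m (dry): cools by 9.6 × 1.9 = 18.24°C, giving -3.74°C.
From 2600 m to 4500 m (saturated): cools by 5.3 × 1.9 = 10.07°C, giving -13.81°C.

-13.81°C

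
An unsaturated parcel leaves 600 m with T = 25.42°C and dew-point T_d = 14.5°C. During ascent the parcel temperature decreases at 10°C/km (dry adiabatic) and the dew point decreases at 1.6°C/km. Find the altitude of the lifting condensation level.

T and T_d converge at 10 − 1.6 = 8.4°C per km
Height above start = (25.42 − 14.5) / 8.4 = 1.3 km
LCL altitude = 600 m + 1300 m = 1900 m

1900 m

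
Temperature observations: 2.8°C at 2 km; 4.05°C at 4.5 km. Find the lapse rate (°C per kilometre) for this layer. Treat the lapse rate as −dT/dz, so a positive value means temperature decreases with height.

Γ = −ΔT/Δz = (2.8 − 4.05) / (4500 − 2000) m
  = -1.25°C / 2.5 km = -0.5°C/km

-0.5°C/km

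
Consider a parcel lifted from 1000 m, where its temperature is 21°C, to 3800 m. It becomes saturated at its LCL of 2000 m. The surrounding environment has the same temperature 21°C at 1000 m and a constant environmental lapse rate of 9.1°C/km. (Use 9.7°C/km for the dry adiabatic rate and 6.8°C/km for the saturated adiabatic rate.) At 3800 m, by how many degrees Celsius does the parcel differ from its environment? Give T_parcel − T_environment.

Parcel:
  From 1000 m to 2000 m (dry): cools by 9.7 × 1 = 9.7°C, giving 11.3°C.
  From 2000 m to 3800 m (saturated): cools by 6.8 × 1.8 = 12.24°C, giving -0.94°C.
Environment:
  From 1000 m to 3800 m (environment): cools by 9.1 × 2.8 = 25.48°C, giving -4.48°C.
T_parcel − T_env = -0.94 − (-4.48) = +3.54°C

+3.54°C (parcel warmer than environment)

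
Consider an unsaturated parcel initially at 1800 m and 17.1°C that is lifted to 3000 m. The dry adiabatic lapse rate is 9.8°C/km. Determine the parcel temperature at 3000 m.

5.34°C

Dry adiabatic to 3000 m: -9.8 × 1.2 km = -11.76°C, so T = 5.34°C.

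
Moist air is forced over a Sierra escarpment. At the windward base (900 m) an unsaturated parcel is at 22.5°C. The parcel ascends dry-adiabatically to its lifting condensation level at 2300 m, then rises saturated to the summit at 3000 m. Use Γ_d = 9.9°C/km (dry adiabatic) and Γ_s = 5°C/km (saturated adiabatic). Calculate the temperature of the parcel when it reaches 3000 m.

5.14°C

900 → 2300 m (dry, 9.9°C/km): ΔT = -9.9 × 1.4 = -13.86°C → T = 8.64°C
2300 → 3000 m (saturated, 5°C/km): ΔT = -5 × 0.7 = -3.5°C → T = 5.14°C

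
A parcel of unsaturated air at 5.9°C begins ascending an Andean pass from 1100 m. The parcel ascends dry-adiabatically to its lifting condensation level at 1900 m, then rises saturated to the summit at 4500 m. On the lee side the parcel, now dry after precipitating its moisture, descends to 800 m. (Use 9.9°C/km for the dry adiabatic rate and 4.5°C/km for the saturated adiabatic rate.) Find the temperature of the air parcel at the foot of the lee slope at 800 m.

22.91°C

Dry to 1900 m: -9.9 × 0.8 km = -7.92°C, so T = -2.02°C.
Saturated to 4500 m: -4.5 × 2.6 km = -11.7°C, so T = -13.72°C.
Dry descent to 800 m: +9.9 × 3.7 km = +36.63°C, so T = 22.91°C.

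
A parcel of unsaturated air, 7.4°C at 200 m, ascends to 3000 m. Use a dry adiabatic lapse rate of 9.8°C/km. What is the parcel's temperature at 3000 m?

From 200 m to 3000 m (dry adiabatic): cools by 9.8 × 2.8 = 27.44°C, giving -20.04°C.

-20.04°C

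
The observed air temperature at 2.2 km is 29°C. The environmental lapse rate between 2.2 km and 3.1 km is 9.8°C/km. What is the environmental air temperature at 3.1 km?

Environmental to 3100 m: -9.8 × 0.9 km = -8.82°C, so T = 20.18°C.

20.18°C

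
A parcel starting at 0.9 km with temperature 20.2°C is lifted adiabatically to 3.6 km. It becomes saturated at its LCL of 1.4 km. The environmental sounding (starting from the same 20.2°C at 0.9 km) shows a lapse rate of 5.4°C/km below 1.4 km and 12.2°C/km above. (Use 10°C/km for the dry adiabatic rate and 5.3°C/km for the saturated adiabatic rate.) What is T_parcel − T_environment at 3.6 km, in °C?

+12.88°C (parcel warmer than environment)

Parcel:
  900 → 1400 m (dry, 10°C/km): ΔT = -10 × 0.5 = -5°C → T = 15.2°C
  1400 → 3600 m (saturated, 5.3°C/km): ΔT = -5.3 × 2.2 = -11.66°C → T = 3.54°C
Environment:
  900 → 1400 m (environment, lower layer, 5.4°C/km): ΔT = -5.4 × 0.5 = -2.7°C → T = 17.5°C
  1400 → 3600 m (environment, upper layer, 12.2°C/km): ΔT = -12.2 × 2.2 = -26.84°C → T = -9.34°C
T_parcel − T_env = 3.54 − (-9.34) = +12.88°C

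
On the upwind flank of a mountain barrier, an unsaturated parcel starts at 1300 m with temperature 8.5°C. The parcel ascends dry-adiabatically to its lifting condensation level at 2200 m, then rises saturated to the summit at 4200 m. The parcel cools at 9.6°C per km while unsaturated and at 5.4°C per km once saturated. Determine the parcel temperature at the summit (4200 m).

1300–2200 m, dry: Δz = 0.9 km ⇒ ΔT = -8.64°C; T = -0.14°C
2200–4200 m, saturated: Δz = 2 km ⇒ ΔT = -10.8°C; T = -10.94°C

-10.94°C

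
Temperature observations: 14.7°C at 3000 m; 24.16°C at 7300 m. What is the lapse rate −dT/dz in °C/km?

-2.2°C/km

Γ = −ΔT/Δz = (14.7 − 24.16) / (7300 − 3000) m
  = -9.46°C / 4.3 km = -2.2°C/km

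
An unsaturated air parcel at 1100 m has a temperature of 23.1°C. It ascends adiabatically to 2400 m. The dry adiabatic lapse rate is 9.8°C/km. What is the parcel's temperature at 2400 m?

10.36°C

From 1100 m to 2400 m (dry adiabatic): cools by 9.8 × 1.3 = 12.74°C, giving 10.36°C.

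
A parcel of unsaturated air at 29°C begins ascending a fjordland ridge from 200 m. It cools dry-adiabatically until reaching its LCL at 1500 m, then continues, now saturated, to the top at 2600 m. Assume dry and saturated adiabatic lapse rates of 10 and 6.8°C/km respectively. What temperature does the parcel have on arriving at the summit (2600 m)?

From 200 m to 1500 m (dry): cools by 10 × 1.3 = 13°C, giving 16°C.
From 1500 m to 2600 m (saturated): cools by 6.8 × 1.1 = 7.48°C, giving 8.52°C.

8.52°C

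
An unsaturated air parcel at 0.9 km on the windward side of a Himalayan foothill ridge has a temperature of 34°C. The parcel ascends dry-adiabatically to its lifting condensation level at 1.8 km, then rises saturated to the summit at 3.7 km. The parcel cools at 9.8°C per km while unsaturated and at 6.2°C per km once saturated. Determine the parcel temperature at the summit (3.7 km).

13.4°C

From 900 m to 1800 m (dry): cools by 9.8 × 0.9 = 8.82°C, giving 25.18°C.
From 1800 m to 3700 m (saturated): cools by 6.2 × 1.9 = 11.78°C, giving 13.4°C.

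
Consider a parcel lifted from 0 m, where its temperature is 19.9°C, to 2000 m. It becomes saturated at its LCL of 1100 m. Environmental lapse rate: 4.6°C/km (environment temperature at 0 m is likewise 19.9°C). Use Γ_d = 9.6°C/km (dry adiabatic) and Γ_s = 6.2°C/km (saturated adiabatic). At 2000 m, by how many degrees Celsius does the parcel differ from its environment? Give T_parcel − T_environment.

-6.94°C (parcel cooler than environment)

Parcel:
  0 → 1100 m (dry, 9.6°C/km): ΔT = -9.6 × 1.1 = -10.56°C → T = 9.34°C
  1100 → 2000 m (saturated, 6.2°C/km): ΔT = -6.2 × 0.9 = -5.58°C → T = 3.76°C
Environment:
  0 → 2000 m (environment, 4.6°C/km): ΔT = -4.6 × 2 = -9.2°C → T = 10.7°C
T_parcel − T_env = 3.76 − 10.7 = -6.94°C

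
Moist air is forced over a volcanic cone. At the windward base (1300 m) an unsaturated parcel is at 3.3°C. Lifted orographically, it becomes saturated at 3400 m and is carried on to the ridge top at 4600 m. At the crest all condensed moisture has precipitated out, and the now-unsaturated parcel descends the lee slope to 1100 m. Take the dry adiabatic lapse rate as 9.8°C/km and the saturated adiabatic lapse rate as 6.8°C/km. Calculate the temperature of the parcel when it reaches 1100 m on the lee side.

1300 → 3400 m (dry, 9.8°C/km): ΔT = -9.8 × 2.1 = -20.58°C → T = -17.28°C
3400 → 4600 m (saturated, 6.8°C/km): ΔT = -6.8 × 1.2 = -8.16°C → T = -25.44°C
4600 → 1100 m (dry descent, 9.8°C/km): ΔT = +9.8 × 3.5 = +34.3°C → T = 8.86°C

8.86°C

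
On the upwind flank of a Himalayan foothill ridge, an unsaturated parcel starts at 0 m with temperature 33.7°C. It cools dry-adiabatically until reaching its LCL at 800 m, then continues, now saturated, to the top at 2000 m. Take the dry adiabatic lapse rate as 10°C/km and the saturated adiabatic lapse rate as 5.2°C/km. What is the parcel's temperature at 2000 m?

19.46°C

0–800 m, dry: Δz = 0.8 km ⇒ ΔT = -8°C; T = 25.7°C
800–2000 m, saturated: Δz = 1.2 km ⇒ ΔT = -6.24°C; T = 19.46°C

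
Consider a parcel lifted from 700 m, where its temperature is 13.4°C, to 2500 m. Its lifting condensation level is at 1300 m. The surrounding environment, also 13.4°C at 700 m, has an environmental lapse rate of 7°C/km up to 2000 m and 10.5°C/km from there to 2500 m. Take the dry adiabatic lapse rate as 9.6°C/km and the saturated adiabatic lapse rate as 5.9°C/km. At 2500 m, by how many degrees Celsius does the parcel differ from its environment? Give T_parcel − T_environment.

+1.51°C (parcel warmer than environment)

Parcel:
  Dry to 1300 m: -9.6 × 0.6 km = -5.76°C, so T = 7.64°C.
  Saturated to 2500 m: -5.9 × 1.2 km = -7.08°C, so T = 0.56°C.
Environment:
  Environment, lower layer to 2000 m: -7 × 1.3 km = -9.1°C, so T = 4.3°C.
  Environment, upper layer to 2500 m: -10.5 × 0.5 km = -5.25°C, so T = -0.95°C.
T_parcel − T_env = 0.56 − (-0.95) = +1.51°C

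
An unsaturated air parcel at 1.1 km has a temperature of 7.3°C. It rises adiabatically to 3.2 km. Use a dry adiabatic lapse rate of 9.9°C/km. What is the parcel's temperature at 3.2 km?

-13.49°C

Dry adiabatic to 3200 m: -9.9 × 2.1 km = -20.79°C, so T = -13.49°C.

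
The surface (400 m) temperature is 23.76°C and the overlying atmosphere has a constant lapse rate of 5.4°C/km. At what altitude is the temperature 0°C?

4800 m

Height above start = (23.76 − 0) / 5.4 = 4.4 km
Altitude = 400 m + 4400 m = 4800 m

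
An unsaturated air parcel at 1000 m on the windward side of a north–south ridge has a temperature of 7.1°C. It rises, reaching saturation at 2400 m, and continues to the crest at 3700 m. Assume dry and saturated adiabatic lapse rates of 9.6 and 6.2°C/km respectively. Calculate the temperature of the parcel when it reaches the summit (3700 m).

-14.4°C

Dry to 2400 m: -9.6 × 1.4 km = -13.44°C, so T = -6.34°C.
Saturated to 3700 m: -6.2 × 1.3 km = -8.06°C, so T = -14.4°C.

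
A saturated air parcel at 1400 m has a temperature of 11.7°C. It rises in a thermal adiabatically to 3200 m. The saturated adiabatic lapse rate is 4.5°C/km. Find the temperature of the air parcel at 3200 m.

3.6°C

1400 → 3200 m (saturated adiabatic, 4.5°C/km): ΔT = -4.5 × 1.8 = -8.1°C → T = 3.6°C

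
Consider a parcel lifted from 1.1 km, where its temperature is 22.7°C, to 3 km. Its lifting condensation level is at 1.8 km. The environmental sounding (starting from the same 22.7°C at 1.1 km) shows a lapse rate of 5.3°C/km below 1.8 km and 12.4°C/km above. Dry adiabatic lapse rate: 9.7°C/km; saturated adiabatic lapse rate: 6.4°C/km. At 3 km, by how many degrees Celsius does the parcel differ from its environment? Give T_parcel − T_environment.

+4.12°C (parcel warmer than environment)

Parcel:
  1100–1800 m, dry: Δz = 0.7 km ⇒ ΔT = -6.79°C; T = 15.91°C
  1800–3000 m, saturated: Δz = 1.2 km ⇒ ΔT = -7.68°C; T = 8.23°C
Environment:
  1100–1800 m, environment, lower layer: Δz = 0.7 km ⇒ ΔT = -3.71°C; T = 18.99°C
  1800–3000 m, environment, upper layer: Δz = 1.2 km ⇒ ΔT = -14.88°C; T = 4.11°C
T_parcel − T_env = 8.23 − 4.11 = +4.12°C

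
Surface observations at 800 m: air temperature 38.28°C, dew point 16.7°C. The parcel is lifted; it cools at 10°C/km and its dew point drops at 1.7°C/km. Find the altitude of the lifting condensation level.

3400 m

T and T_d converge at 10 − 1.7 = 8.3°C per km
Height above start = (38.28 − 16.7) / 8.3 = 2.6 km
LCL altitude = 800 m + 2600 m = 3400 m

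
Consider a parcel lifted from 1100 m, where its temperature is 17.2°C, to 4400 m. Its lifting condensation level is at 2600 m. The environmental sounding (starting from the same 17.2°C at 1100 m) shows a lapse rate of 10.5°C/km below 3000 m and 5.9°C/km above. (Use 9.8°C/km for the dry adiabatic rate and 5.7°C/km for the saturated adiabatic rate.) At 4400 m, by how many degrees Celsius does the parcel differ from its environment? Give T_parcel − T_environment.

+3.25°C (parcel warmer than environment)

Parcel:
  Dry to 2600 m: -9.8 × 1.5 km = -14.7°C, so T = 2.5°C.
  Saturated to 4400 m: -5.7 × 1.8 km = -10.26°C, so T = -7.76°C.
Environment:
  Environment, lower layer to 3000 m: -10.5 × 1.9 km = -19.95°C, so T = -2.75°C.
  Environment, upper layer to 4400 m: -5.9 × 1.4 km = -8.26°C, so T = -11.01°C.
T_parcel − T_env = -7.76 − (-11.01) = +3.25°C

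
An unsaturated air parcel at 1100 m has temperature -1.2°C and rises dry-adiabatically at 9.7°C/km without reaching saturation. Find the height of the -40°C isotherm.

Height above start = (-1.2 − (-40)) / 9.7 = 4 km
Altitude = 1100 m + 4000 m = 5100 m

5100 m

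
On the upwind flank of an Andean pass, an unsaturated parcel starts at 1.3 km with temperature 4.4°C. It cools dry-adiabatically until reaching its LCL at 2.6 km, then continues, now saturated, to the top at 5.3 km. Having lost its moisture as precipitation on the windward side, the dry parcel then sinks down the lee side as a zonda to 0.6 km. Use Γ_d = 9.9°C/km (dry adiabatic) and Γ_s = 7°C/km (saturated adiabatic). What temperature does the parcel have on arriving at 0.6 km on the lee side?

1300 → 2600 m (dry, 9.9°C/km): ΔT = -9.9 × 1.3 = -12.87°C → T = -8.47°C
2600 → 5300 m (saturated, 7°C/km): ΔT = -7 × 2.7 = -18.9°C → T = -27.37°C
5300 → 600 m (dry descent, 9.9°C/km): ΔT = +9.9 × 4.7 = +46.53°C → T = 19.16°C

19.16°C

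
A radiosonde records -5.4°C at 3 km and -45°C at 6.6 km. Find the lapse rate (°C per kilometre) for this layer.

Γ = −ΔT/Δz = (-5.4 − (-45)) / (6600 − 3000) m
  = 39.6°C / 3.6 km = 11°C/km

11°C/km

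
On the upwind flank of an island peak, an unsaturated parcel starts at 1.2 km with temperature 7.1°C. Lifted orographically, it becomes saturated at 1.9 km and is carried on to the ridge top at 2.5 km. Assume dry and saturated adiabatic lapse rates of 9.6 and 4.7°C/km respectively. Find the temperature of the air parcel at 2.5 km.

Dry to 1900 m: -9.6 × 0.7 km = -6.72°C, so T = 0.38°C.
Saturated to 2500 m: -4.7 × 0.6 km = -2.82°C, so T = -2.44°C.

-2.44°C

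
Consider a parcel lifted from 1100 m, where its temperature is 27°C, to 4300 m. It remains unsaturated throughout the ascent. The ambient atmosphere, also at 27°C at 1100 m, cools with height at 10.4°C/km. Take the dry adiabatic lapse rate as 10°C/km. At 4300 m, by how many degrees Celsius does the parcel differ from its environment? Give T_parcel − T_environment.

Parcel:
  1100–4300 m, dry: Δz = 3.2 km ⇒ ΔT = -32°C; T = -5°C
Environment:
  1100–4300 m, environment: Δz = 3.2 km ⇒ ΔT = -33.28°C; T = -6.28°C
T_parcel − T_env = -5 − (-6.28) = +1.28°C

+1.28°C (parcel warmer than environment)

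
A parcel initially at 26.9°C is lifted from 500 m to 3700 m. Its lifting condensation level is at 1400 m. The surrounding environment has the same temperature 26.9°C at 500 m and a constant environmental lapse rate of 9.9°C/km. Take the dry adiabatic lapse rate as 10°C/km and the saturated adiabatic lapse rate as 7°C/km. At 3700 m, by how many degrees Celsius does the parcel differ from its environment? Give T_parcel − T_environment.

+6.58°C (parcel warmer than environment)

Parcel:
  From 500 m to 1400 m (dry): cools by 10 × 0.9 = 9°C, giving 17.9°C.
  From 1400 m to 3700 m (saturated): cools by 7 × 2.3 = 16.1°C, giving 1.8°C.
Environment:
  From 500 m to 3700 m (environment): cools by 9.9 × 3.2 = 31.68°C, giving -4.78°C.
T_parcel − T_env = 1.8 − (-4.78) = +6.58°C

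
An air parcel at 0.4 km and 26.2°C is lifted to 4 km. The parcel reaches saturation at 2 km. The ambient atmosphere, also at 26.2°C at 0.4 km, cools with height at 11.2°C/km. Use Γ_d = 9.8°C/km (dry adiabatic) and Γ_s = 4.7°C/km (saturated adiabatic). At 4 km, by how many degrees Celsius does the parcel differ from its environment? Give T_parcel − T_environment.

+15.24°C (parcel warmer than environment)

Parcel:
  400 → 2000 m (dry, 9.8°C/km): ΔT = -9.8 × 1.6 = -15.68°C → T = 10.52°C
  2000 → 4000 m (saturated, 4.7°C/km): ΔT = -4.7 × 2 = -9.4°C → T = 1.12°C
Environment:
  400 → 4000 m (environment, 11.2°C/km): ΔT = -11.2 × 3.6 = -40.32°C → T = -14.12°C
T_parcel − T_env = 1.12 − (-14.12) = +15.24°C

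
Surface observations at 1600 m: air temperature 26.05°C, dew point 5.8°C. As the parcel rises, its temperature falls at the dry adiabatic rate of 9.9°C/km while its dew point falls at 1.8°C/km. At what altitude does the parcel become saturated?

T and T_d converge at 9.9 − 1.8 = 8.1°C per km
Height above start = (26.05 − 5.8) / 8.1 = 2.5 km
LCL altitude = 1600 m + 2500 m = 4100 m

4100 m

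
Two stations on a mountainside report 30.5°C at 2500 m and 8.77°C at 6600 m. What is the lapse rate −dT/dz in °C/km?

5.3°C/km

Γ = −ΔT/Δz = (30.5 − 8.77) / (6600 − 2500) m
  = 21.73°C / 4.1 km = 5.3°C/km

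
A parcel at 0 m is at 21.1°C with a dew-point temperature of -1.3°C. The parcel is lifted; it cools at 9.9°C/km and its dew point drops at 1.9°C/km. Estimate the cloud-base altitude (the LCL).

2800 m

T and T_d converge at 9.9 − 1.9 = 8°C per km
Height above start = (21.1 − (-1.3)) / 8 = 2.8 km
LCL altitude = 0 m + 2800 m = 2800 m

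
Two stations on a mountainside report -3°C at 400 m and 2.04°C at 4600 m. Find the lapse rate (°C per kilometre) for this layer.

Γ = −ΔT/Δz = (-3 − 2.04) / (4600 − 400) m
  = -5.04°C / 4.2 km = -1.2°C/km

-1.2°C/km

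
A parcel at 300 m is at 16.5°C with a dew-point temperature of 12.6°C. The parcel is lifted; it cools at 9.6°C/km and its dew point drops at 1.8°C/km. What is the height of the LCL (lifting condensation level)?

800 m

T and T_d converge at 9.6 − 1.8 = 7.8°C per km
Height above start = (16.5 − 12.6) / 7.8 = 0.5 km
LCL altitude = 300 m + 500 m = 800 m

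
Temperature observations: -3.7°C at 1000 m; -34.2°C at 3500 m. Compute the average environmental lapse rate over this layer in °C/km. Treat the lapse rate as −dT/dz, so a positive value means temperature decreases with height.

Γ = −ΔT/Δz = (-3.7 − (-34.2)) / (3500 − 1000) m
  = 30.5°C / 2.5 km = 12.2°C/km

12.2°C/km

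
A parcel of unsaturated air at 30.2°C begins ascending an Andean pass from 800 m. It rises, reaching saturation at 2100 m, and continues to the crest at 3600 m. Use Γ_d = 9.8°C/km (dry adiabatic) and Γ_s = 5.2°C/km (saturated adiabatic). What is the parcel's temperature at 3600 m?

800 → 2100 m (dry, 9.8°C/km): ΔT = -9.8 × 1.3 = -12.74°C → T = 17.46°C
2100 → 3600 m (saturated, 5.2°C/km): ΔT = -5.2 × 1.5 = -7.8°C → T = 9.66°C

9.66°C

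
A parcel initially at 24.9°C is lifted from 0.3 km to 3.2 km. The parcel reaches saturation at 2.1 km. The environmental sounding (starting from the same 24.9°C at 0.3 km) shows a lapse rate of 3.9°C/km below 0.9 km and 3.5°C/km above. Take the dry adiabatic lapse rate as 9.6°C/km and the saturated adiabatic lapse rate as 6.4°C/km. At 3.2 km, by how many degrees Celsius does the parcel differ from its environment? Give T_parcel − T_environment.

-13.93°C (parcel cooler than environment)

Parcel:
  300 → 2100 m (dry, 9.6°C/km): ΔT = -9.6 × 1.8 = -17.28°C → T = 7.62°C
  2100 → 3200 m (saturated, 6.4°C/km): ΔT = -6.4 × 1.1 = -7.04°C → T = 0.58°C
Environment:
  300 → 900 m (environment, lower layer, 3.9°C/km): ΔT = -3.9 × 0.6 = -2.34°C → T = 22.56°C
  900 → 3200 m (environment, upper layer, 3.5°C/km): ΔT = -3.5 × 2.3 = -8.05°C → T = 14.51°C
T_parcel − T_env = 0.58 − 14.51 = -13.93°C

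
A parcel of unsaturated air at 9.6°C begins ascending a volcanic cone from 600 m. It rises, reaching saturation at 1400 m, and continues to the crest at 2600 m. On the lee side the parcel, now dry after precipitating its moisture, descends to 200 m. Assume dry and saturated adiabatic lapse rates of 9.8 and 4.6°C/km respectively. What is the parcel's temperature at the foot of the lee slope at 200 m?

19.76°C

600–1400 m, dry: Δz = 0.8 km ⇒ ΔT = -7.84°C; T = 1.76°C
1400–2600 m, saturated: Δz = 1.2 km ⇒ ΔT = -5.52°C; T = -3.76°C
2600–200 m, dry descent: Δz = 2.4 km ⇒ ΔT = +23.52°C; T = 19.76°C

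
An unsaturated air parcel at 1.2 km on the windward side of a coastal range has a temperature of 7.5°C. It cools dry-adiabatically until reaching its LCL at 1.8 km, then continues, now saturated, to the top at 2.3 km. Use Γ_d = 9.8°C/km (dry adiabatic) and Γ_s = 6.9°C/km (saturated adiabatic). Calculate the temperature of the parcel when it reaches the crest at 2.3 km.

-1.83°C

From 1200 m to 1800 m (dry): cools by 9.8 × 0.6 = 5.88°C, giving 1.62°C.
From 1800 m to 2300 m (saturated): cools by 6.9 × 0.5 = 3.45°C, giving -1.83°C.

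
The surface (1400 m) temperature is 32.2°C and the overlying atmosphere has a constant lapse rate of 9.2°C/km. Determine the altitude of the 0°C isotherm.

4900 m

Height above start = (32.2 − 0) / 9.2 = 3.5 km
Altitude = 1400 m + 3500 m = 4900 m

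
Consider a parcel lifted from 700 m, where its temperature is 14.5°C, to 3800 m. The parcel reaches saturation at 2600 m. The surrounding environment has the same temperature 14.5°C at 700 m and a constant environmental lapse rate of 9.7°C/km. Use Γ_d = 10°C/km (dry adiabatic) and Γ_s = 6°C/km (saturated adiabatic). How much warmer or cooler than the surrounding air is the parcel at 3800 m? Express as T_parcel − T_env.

+3.87°C (parcel warmer than environment)

Parcel:
  Dry to 2600 m: -10 × 1.9 km = -19°C, so T = -4.5°C.
  Saturated to 3800 m: -6 × 1.2 km = -7.2°C, so T = -11.7°C.
Environment:
  Environment to 3800 m: -9.7 × 3.1 km = -30.07°C, so T = -15.57°C.
T_parcel − T_env = -11.7 − (-15.57) = +3.87°C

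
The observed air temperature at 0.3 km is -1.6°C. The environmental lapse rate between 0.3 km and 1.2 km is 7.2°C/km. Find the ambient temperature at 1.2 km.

Environmental to 1200 m: -7.2 × 0.9 km = -6.48°C, so T = -8.08°C.

-8.08°C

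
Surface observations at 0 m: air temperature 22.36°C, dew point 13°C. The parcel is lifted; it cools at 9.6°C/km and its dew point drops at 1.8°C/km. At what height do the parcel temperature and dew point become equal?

T and T_d converge at 9.6 − 1.8 = 7.8°C per km
Height above start = (22.36 − 13) / 7.8 = 1.2 km
LCL altitude = 0 m + 1200 m = 1200 m

1200 m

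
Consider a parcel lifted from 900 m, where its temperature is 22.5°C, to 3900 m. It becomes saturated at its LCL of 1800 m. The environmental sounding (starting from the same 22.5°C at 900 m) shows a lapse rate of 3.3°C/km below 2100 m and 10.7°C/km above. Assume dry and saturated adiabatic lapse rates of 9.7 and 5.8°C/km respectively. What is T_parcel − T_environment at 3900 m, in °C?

Parcel:
  From 900 m to 1800 m (dry): cools by 9.7 × 0.9 = 8.73°C, giving 13.77°C.
  From 1800 m to 3900 m (saturated): cools by 5.8 × 2.1 = 12.18°C, giving 1.59°C.
Environment:
  From 900 m to 2100 m (environment, lower layer): cools by 3.3 × 1.2 = 3.96°C, giving 18.54°C.
  From 2100 m to 3900 m (environment, upper layer): cools by 10.7 × 1.8 = 19.26°C, giving -0.72°C.
T_parcel − T_env = 1.59 − (-0.72) = +2.31°C

+2.31°C (parcel warmer than environment)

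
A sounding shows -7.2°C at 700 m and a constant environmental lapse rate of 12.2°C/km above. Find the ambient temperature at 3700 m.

From 700 m to 3700 m (environmental): cools by 12.2 × 3 = 36.6°C, giving -43.8°C.

-43.8°C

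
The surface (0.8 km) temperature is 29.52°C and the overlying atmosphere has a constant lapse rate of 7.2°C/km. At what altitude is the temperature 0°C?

4.9 km

Height above start = (29.52 − 0) / 7.2 = 4.1 km
Altitude = 800 m + 4100 m = 4900 m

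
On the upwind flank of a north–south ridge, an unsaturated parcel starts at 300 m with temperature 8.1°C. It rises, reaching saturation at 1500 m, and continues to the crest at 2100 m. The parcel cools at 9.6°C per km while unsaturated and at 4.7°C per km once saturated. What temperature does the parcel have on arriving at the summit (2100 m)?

-6.24°C

300 → 1500 m (dry, 9.6°C/km): ΔT = -9.6 × 1.2 = -11.52°C → T = -3.42°C
1500 → 2100 m (saturated, 4.7°C/km): ΔT = -4.7 × 0.6 = -2.82°C → T = -6.24°C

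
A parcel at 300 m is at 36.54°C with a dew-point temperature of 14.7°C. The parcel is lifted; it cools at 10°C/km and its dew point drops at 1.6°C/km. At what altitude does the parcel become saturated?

T and T_d converge at 10 − 1.6 = 8.4°C per km
Height above start = (36.54 − 14.7) / 8.4 = 2.6 km
LCL altitude = 300 m + 2600 m = 2900 m

2900 m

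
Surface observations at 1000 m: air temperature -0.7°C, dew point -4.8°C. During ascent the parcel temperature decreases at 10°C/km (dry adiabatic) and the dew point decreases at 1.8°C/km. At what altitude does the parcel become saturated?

1500 m

T and T_d converge at 10 − 1.8 = 8.2°C per km
Height above start = (-0.7 − (-4.8)) / 8.2 = 0.5 km
LCL altitude = 1000 m + 500 m = 1500 m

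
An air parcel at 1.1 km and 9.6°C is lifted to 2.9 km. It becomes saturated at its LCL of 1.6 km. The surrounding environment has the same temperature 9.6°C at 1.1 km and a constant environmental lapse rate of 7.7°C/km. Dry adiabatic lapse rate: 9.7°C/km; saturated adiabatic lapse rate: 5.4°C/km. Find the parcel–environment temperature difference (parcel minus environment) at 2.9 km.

Parcel:
  From 1100 m to 1600 m (dry): cools by 9.7 × 0.5 = 4.85°C, giving 4.75°C.
  From 1600 m to 2900 m (saturated): cools by 5.4 × 1.3 = 7.02°C, giving -2.27°C.
Environment:
  From 1100 m to 2900 m (environment): cools by 7.7 × 1.8 = 13.86°C, giving -4.26°C.
T_parcel − T_env = -2.27 − (-4.26) = +1.99°C

+1.99°C (parcel warmer than environment)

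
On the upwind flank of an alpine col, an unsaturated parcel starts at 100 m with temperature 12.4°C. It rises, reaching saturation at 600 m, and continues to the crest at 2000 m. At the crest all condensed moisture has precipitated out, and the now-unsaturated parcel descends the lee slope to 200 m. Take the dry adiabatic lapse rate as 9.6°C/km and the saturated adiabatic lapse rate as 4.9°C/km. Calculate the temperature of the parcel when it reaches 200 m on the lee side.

Dry to 600 m: -9.6 × 0.5 km = -4.8°C, so T = 7.6°C.
Saturated to 2000 m: -4.9 × 1.4 km = -6.86°C, so T = 0.74°C.
Dry descent to 200 m: +9.6 × 1.8 km = +17.28°C, so T = 18.02°C.

18.02°C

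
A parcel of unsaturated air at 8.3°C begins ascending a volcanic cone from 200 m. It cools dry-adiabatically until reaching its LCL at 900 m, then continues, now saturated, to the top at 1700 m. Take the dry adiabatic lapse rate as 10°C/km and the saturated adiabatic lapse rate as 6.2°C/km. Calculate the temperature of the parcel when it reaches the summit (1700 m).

-3.66°C

200 → 900 m (dry, 10°C/km): ΔT = -10 × 0.7 = -7°C → T = 1.3°C
900 → 1700 m (saturated, 6.2°C/km): ΔT = -6.2 × 0.8 = -4.96°C → T = -3.66°C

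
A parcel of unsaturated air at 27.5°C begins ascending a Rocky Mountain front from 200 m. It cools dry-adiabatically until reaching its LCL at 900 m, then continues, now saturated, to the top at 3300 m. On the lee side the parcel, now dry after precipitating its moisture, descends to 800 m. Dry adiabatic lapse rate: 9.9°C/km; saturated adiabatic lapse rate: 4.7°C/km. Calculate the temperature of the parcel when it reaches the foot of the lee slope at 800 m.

34.04°C

200–900 m, dry: Δz = 0.7 km ⇒ ΔT = -6.93°C; T = 20.57°C
900–3300 m, saturated: Δz = 2.4 km ⇒ ΔT = -11.28°C; T = 9.29°C
3300–800 m, dry descent: Δz = 2.5 km ⇒ ΔT = +24.75°C; T = 34.04°C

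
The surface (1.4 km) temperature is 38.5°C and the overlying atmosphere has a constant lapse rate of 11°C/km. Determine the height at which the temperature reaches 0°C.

Height above start = (38.5 − 0) / 11 = 3.5 km
Altitude = 1400 m + 3500 m = 4900 m

4.9 km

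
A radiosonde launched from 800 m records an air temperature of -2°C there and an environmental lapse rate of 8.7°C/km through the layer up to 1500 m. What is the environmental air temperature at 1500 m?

-8.09°C

From 800 m to 1500 m (environmental): cools by 8.7 × 0.7 = 6.09°C, giving -8.09°C.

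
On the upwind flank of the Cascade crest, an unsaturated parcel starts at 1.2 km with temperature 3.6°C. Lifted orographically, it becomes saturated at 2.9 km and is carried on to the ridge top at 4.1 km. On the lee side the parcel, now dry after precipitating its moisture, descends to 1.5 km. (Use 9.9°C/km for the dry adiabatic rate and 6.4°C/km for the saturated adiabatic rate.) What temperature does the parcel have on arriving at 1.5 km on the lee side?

4.83°C

Dry to 2900 m: -9.9 × 1.7 km = -16.83°C, so T = -13.23°C.
Saturated to 4100 m: -6.4 × 1.2 km = -7.68°C, so T = -20.91°C.
Dry descent to 1500 m: +9.9 × 2.6 km = +25.74°C, so T = 4.83°C.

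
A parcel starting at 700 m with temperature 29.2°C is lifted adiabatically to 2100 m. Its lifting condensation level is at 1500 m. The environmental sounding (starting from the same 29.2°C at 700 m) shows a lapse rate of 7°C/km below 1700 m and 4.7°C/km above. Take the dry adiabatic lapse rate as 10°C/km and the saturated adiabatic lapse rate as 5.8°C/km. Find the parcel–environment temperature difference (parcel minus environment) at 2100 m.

-2.6°C (parcel cooler than environment)

Parcel:
  Dry to 1500 m: -10 × 0.8 km = -8°C, so T = 21.2°C.
  Saturated to 2100 m: -5.8 × 0.6 km = -3.48°C, so T = 17.72°C.
Environment:
  Environment, lower layer to 1700 m: -7 × 1 km = -7°C, so T = 22.2°C.
  Environment, upper layer to 2100 m: -4.7 × 0.4 km = -1.88°C, so T = 20.32°C.
T_parcel − T_env = 17.72 − 20.32 = -2.6°C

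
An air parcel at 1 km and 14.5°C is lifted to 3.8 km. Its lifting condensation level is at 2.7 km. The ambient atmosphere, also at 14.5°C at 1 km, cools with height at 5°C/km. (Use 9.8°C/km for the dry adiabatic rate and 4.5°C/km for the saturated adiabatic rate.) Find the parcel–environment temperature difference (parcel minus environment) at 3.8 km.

Parcel:
  1000–2700 m, dry: Δz = 1.7 km ⇒ ΔT = -16.66°C; T = -2.16°C
  2700–3800 m, saturated: Δz = 1.1 km ⇒ ΔT = -4.95°C; T = -7.11°C
Environment:
  1000–3800 m, environment: Δz = 2.8 km ⇒ ΔT = -14°C; T = 0.5°C
T_parcel − T_env = -7.11 − 0.5 = -7.61°C

-7.61°C (parcel cooler than environment)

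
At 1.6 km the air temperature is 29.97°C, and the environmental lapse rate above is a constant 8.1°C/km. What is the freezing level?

5.3 km

Height above start = (29.97 − 0) / 8.1 = 3.7 km
Altitude = 1600 m + 3700 m = 5300 m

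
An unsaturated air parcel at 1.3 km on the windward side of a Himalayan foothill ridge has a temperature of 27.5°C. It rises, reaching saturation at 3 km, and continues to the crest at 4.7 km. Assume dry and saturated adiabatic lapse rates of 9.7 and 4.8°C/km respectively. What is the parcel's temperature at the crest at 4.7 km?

2.85°C

1300–3000 m, dry: Δz = 1.7 km ⇒ ΔT = -16.49°C; T = 11.01°C
3000–4700 m, saturated: Δz = 1.7 km ⇒ ΔT = -8.16°C; T = 2.85°C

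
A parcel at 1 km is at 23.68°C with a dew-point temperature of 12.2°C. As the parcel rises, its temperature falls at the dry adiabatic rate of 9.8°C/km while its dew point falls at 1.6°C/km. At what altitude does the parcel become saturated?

T and T_d converge at 9.8 − 1.6 = 8.2°C per km
Height above start = (23.68 − 12.2) / 8.2 = 1.4 km
LCL altitude = 1000 m + 1400 m = 2400 m

2.4 km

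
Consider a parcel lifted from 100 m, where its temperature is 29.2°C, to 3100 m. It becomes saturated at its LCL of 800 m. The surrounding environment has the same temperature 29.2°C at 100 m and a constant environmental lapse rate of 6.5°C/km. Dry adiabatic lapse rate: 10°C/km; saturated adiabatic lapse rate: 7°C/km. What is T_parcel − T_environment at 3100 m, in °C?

-3.6°C (parcel cooler than environment)

Parcel:
  Dry to 800 m: -10 × 0.7 km = -7°C, so T = 22.2°C.
  Saturated to 3100 m: -7 × 2.3 km = -16.1°C, so T = 6.1°C.
Environment:
  Environment to 3100 m: -6.5 × 3 km = -19.5°C, so T = 9.7°C.
T_parcel − T_env = 6.1 − 9.7 = -3.6°C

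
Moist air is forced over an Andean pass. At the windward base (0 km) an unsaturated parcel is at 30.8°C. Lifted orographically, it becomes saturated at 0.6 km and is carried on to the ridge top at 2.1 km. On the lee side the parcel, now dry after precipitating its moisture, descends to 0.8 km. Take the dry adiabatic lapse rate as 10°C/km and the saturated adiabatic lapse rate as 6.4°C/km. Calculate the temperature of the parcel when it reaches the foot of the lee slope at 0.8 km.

28.2°C

Dry to 600 m: -10 × 0.6 km = -6°C, so T = 24.8°C.
Saturated to 2100 m: -6.4 × 1.5 km = -9.6°C, so T = 15.2°C.
Dry descent to 800 m: +10 × 1.3 km = +13°C, so T = 28.2°C.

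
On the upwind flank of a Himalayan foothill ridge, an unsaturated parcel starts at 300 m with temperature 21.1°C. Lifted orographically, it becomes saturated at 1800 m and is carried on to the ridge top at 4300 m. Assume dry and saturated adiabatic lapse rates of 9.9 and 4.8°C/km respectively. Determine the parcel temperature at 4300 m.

-5.75°C

300–1800 m, dry: Δz = 1.5 km ⇒ ΔT = -14.85°C; T = 6.25°C
1800–4300 m, saturated: Δz = 2.5 km ⇒ ΔT = -12°C; T = -5.75°C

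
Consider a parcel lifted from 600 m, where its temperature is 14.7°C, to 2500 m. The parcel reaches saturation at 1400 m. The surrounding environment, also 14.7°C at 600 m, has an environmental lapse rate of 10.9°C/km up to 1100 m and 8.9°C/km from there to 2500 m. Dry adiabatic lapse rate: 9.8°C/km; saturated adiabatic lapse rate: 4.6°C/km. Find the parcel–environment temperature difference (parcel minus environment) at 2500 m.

+5.01°C (parcel warmer than environment)

Parcel:
  Dry to 1400 m: -9.8 × 0.8 km = -7.84°C, so T = 6.86°C.
  Saturated to 2500 m: -4.6 × 1.1 km = -5.06°C, so T = 1.8°C.
Environment:
  Environment, lower layer to 1100 m: -10.9 × 0.5 km = -5.45°C, so T = 9.25°C.
  Environment, upper layer to 2500 m: -8.9 × 1.4 km = -12.46°C, so T = -3.21°C.
T_parcel − T_env = 1.8 − (-3.21) = +5.01°C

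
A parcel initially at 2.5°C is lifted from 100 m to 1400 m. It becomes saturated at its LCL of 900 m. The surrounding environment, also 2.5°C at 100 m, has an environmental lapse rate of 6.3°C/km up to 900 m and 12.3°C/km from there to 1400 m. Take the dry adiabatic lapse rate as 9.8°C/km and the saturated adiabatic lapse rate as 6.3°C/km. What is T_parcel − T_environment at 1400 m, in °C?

Parcel:
  100 → 900 m (dry, 9.8°C/km): ΔT = -9.8 × 0.8 = -7.84°C → T = -5.34°C
  900 → 1400 m (saturated, 6.3°C/km): ΔT = -6.3 × 0.5 = -3.15°C → T = -8.49°C
Environment:
  100 → 900 m (environment, lower layer, 6.3°C/km): ΔT = -6.3 × 0.8 = -5.04°C → T = -2.54°C
  900 → 1400 m (environment, upper layer, 12.3°C/km): ΔT = -12.3 × 0.5 = -6.15°C → T = -8.69°C
T_parcel − T_env = -8.49 − (-8.69) = +0.2°C

+0.2°C (parcel warmer than environment)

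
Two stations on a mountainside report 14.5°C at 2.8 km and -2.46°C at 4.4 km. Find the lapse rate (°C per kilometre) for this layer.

10.6°C/km

Γ = −ΔT/Δz = (14.5 − (-2.46)) / (4400 − 2800) m
  = 16.96°C / 1.6 km = 10.6°C/km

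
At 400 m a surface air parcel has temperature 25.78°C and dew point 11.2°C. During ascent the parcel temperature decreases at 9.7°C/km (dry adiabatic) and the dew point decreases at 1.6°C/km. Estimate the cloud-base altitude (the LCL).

2200 m

T and T_d converge at 9.7 − 1.6 = 8.1°C per km
Height above start = (25.78 − 11.2) / 8.1 = 1.8 km
LCL altitude = 400 m + 1800 m = 2200 m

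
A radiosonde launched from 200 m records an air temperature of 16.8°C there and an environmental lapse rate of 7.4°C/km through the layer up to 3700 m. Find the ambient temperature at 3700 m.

Environmental to 3700 m: -7.4 × 3.5 km = -25.9°C, so T = -9.1°C.

-9.1°C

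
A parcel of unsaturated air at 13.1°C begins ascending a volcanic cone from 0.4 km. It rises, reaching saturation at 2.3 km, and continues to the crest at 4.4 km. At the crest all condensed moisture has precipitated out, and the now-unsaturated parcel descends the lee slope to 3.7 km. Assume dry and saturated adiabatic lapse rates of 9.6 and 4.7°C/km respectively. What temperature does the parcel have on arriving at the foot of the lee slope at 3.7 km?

-8.29°C

400 → 2300 m (dry, 9.6°C/km): ΔT = -9.6 × 1.9 = -18.24°C → T = -5.14°C
2300 → 4400 m (saturated, 4.7°C/km): ΔT = -4.7 × 2.1 = -9.87°C → T = -15.01°C
4400 → 3700 m (dry descent, 9.6°C/km): ΔT = +9.6 × 0.7 = +6.72°C → T = -8.29°C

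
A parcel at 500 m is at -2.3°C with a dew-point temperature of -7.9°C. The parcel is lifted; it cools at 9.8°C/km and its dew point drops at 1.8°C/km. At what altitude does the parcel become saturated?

T and T_d converge at 9.8 − 1.8 = 8°C per km
Height above start = (-2.3 − (-7.9)) / 8 = 0.7 km
LCL altitude = 500 m + 700 m = 1200 m

1200 m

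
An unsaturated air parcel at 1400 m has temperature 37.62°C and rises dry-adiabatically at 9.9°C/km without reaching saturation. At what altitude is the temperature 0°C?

Height above start = (37.62 − 0) / 9.9 = 3.8 km
Altitude = 1400 m + 3800 m = 5200 m

5200 m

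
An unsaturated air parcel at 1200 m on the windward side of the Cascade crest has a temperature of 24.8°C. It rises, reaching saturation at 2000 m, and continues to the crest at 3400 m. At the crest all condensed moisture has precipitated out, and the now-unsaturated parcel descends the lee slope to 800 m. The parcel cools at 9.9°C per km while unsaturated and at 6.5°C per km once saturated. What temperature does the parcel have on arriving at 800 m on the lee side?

33.52°C

1200–2000 m, dry: Δz = 0.8 km ⇒ ΔT = -7.92°C; T = 16.88°C
2000–3400 m, saturated: Δz = 1.4 km ⇒ ΔT = -9.1°C; T = 7.78°C
3400–800 m, dry descent: Δz = 2.6 km ⇒ ΔT = +25.74°C; T = 33.52°C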